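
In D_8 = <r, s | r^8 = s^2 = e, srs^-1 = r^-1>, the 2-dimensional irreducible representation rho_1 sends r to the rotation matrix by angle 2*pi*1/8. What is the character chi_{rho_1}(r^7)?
chi_{rho_1}(r^7) = 2*cos(2*pi*1*7/8) = sqrt(2)

Argument: rho_1(r^7) is rotation by angle 2*pi*1*7/8, whose trace is 2*cos(2*pi*1*7/8) = sqrt(2).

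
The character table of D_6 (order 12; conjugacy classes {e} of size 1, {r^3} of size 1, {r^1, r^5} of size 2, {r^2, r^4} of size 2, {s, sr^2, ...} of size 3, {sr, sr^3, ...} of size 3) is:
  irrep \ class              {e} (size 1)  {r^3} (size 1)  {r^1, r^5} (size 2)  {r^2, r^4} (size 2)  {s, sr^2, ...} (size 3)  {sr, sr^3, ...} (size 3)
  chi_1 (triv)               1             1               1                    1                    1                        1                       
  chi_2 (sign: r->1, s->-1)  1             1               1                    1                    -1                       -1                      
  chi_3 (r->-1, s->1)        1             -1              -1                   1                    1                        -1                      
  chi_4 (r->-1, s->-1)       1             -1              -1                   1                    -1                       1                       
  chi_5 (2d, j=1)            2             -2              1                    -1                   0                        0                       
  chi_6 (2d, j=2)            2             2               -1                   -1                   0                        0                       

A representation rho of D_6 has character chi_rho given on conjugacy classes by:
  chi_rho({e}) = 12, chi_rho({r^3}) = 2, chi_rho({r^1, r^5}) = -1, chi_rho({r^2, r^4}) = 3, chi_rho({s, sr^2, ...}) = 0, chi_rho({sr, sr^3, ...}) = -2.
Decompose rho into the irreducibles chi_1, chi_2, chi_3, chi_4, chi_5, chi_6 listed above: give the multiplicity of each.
Multiplicities: chi_1: 1, chi_2: 2, chi_3: 2, chi_4: 1, chi_5: 1, chi_6: 2.

Working: Use <chi_rho, chi> = (1/|G|) sum_C |C| * chi_rho(C) * conj(chi(C)) with |G| = 12 for each irreducible chi in the table:
  <chi_rho, chi_1> = (1/12)[1*(12)*conj(1) + 1*(2)*conj(1) + 2*(-1)*conj(1) + 2*(3)*conj(1) + 3*(0)*conj(1) + 3*(-2)*conj(1)]
      = (1/12)[(12) + (2) + (-2) + (6) + (0) + (-6)] = 12/12 = 1
  <chi_rho, chi_2> = (1/12)[1*(12)*conj(1) + 1*(2)*conj(1) + 2*(-1)*conj(1) + 2*(3)*conj(1) + 3*(0)*conj(-1) + 3*(-2)*conj(-1)]
      = (1/12)[(12) + (2) + (-2) + (6) + (0) + (6)] = 24/12 = 2
  <chi_rho, chi_3> = (1/12)[1*(12)*conj(1) + 1*(2)*conj(-1) + 2*(-1)*conj(-1) + 2*(3)*conj(1) + 3*(0)*conj(1) + 3*(-2)*conj(-1)]
      = (1/12)[(12) + (-2) + (2) + (6) + (0) + (6)] = 24/12 = 2
  <chi_rho, chi_4> = (1/12)[1*(12)*conj(1) + 1*(2)*conj(-1) + 2*(-1)*conj(-1) + 2*(3)*conj(1) + 3*(0)*conj(-1) + 3*(-2)*conj(1)]
      = (1/12)[(12) + (-2) + (2) + (6) + (0) + (-6)] = 12/12 = 1
  <chi_rho, chi_5> = (1/12)[1*(12)*conj(2) + 1*(2)*conj(-2) + 2*(-1)*conj(1) + 2*(3)*conj(-1) + 3*(0)*conj(0) + 3*(-2)*conj(0)]
      = (1/12)[(24) + (-4) + (-2) + (-6) + (0) + (0)] = 12/12 = 1
  <chi_rho, chi_6> = (1/12)[1*(12)*conj(2) + 1*(2)*conj(2) + 2*(-1)*conj(-1) + 2*(3)*conj(-1) + 3*(0)*conj(0) + 3*(-2)*conj(0)]
      = (1/12)[(24) + (4) + (2) + (-6) + (0) + (0)] = 24/12 = 2
Dimension check: dim(rho) = sum (mult * dim) = 1*1 + 2*1 + 2*1 + 1*1 + 1*2 + 2*2 = 12 = chi_rho(e) = 12.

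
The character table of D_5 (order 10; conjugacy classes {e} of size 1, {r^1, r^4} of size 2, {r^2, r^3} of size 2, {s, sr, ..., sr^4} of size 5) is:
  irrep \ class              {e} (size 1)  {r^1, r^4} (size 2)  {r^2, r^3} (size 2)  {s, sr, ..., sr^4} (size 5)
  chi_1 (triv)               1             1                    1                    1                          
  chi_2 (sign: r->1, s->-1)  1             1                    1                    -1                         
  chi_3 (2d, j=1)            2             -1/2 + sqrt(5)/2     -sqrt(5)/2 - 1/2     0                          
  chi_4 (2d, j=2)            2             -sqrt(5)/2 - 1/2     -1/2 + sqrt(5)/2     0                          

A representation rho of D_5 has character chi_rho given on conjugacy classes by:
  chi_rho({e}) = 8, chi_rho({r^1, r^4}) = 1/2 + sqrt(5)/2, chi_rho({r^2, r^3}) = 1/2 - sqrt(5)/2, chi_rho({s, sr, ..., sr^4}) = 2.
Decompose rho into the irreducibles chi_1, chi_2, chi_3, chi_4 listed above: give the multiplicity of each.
Multiplicities: chi_1: 2, chi_2: 0, chi_3: 2, chi_4: 1.

Why: Use <chi_rho, chi> = (1/|G|) sum_C |C| * chi_rho(C) * conj(chi(C)) with |G| = 10 for each irreducible chi in the table:
  <chi_rho, chi_1> = (1/10)[1*(8)*conj(1) + 2*(1/2 + sqrt(5)/2)*conj(1) + 2*(1/2 - sqrt(5)/2)*conj(1) + 5*(2)*conj(1)]
      = (1/10)[(8) + (1 + sqrt(5)) + (1 - sqrt(5)) + (10)] = 20/10 = 2
  <chi_rho, chi_2> = (1/10)[1*(8)*conj(1) + 2*(1/2 + sqrt(5)/2)*conj(1) + 2*(1/2 - sqrt(5)/2)*conj(1) + 5*(2)*conj(-1)]
      = (1/10)[(8) + (1 + sqrt(5)) + (1 - sqrt(5)) + (-10)] = 0/10 = 0
  <chi_rho, chi_3> = (1/10)[1*(8)*conj(2) + 2*(1/2 + sqrt(5)/2)*conj(-1/2 + sqrt(5)/2) + 2*(1/2 - sqrt(5)/2)*conj(-sqrt(5)/2 - 1/2) + 5*(2)*conj(0)]
      = (1/10)[(16) + (2) + (2) + (0)] = 20/10 = 2
  <chi_rho, chi_4> = (1/10)[1*(8)*conj(2) + 2*(1/2 + sqrt(5)/2)*conj(-sqrt(5)/2 - 1/2) + 2*(1/2 - sqrt(5)/2)*conj(-1/2 + sqrt(5)/2) + 5*(2)*conj(0)]
      = (1/10)[(16) + (-3 - sqrt(5)) + (-3 + sqrt(5)) + (0)] = 10/10 = 1
Dimension check: dim(rho) = sum (mult * dim) = 2*1 + 0*1 + 2*2 + 1*2 = 8 = chi_rho(e) = 8.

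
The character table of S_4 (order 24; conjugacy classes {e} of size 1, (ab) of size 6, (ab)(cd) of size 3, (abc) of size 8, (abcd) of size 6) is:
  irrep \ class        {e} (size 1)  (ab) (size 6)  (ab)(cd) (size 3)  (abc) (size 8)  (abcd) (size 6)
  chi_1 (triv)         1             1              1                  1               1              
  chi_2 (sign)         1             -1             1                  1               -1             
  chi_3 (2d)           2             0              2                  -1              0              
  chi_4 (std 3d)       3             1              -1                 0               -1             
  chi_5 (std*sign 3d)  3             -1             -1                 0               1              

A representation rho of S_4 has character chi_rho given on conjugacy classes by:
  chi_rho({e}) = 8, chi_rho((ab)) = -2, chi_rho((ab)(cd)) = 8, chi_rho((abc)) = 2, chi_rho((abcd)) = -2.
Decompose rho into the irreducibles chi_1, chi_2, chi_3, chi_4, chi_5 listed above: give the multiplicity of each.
Multiplicities: chi_1: 1, chi_2: 3, chi_3: 2, chi_4: 0, chi_5: 0.

Solution. Use <chi_rho, chi> = (1/|G|) sum_C |C| * chi_rho(C) * conj(chi(C)) with |G| = 24 for each irreducible chi in the table:
  <chi_rho, chi_1> = (1/24)[1*(8)*conj(1) + 6*(-2)*conj(1) + 3*(8)*conj(1) + 8*(2)*conj(1) + 6*(-2)*conj(1)]
      = (1/24)[(8) + (-12) + (24) + (16) + (-12)] = 24/24 = 1
  <chi_rho, chi_2> = (1/24)[1*(8)*conj(1) + 6*(-2)*conj(-1) + 3*(8)*conj(1) + 8*(2)*conj(1) + 6*(-2)*conj(-1)]
      = (1/24)[(8) + (12) + (24) + (16) + (12)] = 72/24 = 3
  <chi_rho, chi_3> = (1/24)[1*(8)*conj(2) + 6*(-2)*conj(0) + 3*(8)*conj(2) + 8*(2)*conj(-1) + 6*(-2)*conj(0)]
      = (1/24)[(16) + (0) + (48) + (-16) + (0)] = 48/24 = 2
  <chi_rho, chi_4> = (1/24)[1*(8)*conj(3) + 6*(-2)*conj(1) + 3*(8)*conj(-1) + 8*(2)*conj(0) + 6*(-2)*conj(-1)]
      = (1/24)[(24) + (-12) + (-24) + (0) + (12)] = 0/24 = 0
  <chi_rho, chi_5> = (1/24)[1*(8)*conj(3) + 6*(-2)*conj(-1) + 3*(8)*conj(-1) + 8*(2)*conj(0) + 6*(-2)*conj(1)]
      = (1/24)[(24) + (12) + (-24) + (0) + (-12)] = 0/24 = 0
Dimension check: dim(rho) = sum (mult * dim) = 1*1 + 3*1 + 2*2 + 0*3 + 0*3 = 8 = chi_rho(e) = 8.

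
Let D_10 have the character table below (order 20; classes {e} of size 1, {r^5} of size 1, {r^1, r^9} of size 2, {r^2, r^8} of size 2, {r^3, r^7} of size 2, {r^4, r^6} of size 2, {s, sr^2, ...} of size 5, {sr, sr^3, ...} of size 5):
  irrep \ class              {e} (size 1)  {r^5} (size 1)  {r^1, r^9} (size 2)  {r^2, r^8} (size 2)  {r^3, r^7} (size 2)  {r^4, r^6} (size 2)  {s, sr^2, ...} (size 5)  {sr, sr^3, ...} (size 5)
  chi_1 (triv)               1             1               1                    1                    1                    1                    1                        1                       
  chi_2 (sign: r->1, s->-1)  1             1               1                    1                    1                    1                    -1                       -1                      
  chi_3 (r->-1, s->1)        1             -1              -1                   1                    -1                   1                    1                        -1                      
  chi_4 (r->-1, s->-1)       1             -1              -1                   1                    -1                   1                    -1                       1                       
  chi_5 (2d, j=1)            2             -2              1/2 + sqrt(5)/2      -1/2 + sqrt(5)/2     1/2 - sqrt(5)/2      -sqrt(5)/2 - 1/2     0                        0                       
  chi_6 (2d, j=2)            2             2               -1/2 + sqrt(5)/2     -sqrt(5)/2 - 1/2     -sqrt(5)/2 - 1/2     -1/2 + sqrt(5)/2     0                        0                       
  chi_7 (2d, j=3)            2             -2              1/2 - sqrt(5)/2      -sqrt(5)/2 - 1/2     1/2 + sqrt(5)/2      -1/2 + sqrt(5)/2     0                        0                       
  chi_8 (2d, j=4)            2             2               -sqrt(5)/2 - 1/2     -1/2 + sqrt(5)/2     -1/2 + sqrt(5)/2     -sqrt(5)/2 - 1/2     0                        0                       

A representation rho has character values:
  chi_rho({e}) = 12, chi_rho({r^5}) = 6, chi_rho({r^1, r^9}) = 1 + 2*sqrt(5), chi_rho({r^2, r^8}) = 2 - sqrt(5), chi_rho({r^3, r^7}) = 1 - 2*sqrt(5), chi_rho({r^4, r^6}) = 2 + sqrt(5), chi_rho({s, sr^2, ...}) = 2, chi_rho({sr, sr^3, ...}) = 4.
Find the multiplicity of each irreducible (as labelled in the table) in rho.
Multiplicities: chi_1: 3, chi_2: 0, chi_3: 0, chi_4: 1, chi_5: 1, chi_6: 3, chi_7: 0, chi_8: 0.

Details: Use <chi_rho, chi> = (1/|G|) sum_C |C| * chi_rho(C) * conj(chi(C)) with |G| = 20 for each irreducible chi in the table:
  <chi_rho, chi_1> = (1/20)[1*(12)*conj(1) + 1*(6)*conj(1) + 2*(1 + 2*sqrt(5))*conj(1) + 2*(2 - sqrt(5))*conj(1) + 2*(1 - 2*sqrt(5))*conj(1) + 2*(2 + sqrt(5))*conj(1) + 5*(2)*conj(1) + 5*(4)*conj(1)]
      = (1/20)[(12) + (6) + (2 + 4*sqrt(5)) + (4 - 2*sqrt(5)) + (2 - 4*sqrt(5)) + (4 + 2*sqrt(5)) + (10) + (20)] = 60/20 = 3
  <chi_rho, chi_2> = (1/20)[1*(12)*conj(1) + 1*(6)*conj(1) + 2*(1 + 2*sqrt(5))*conj(1) + 2*(2 - sqrt(5))*conj(1) + 2*(1 - 2*sqrt(5))*conj(1) + 2*(2 + sqrt(5))*conj(1) + 5*(2)*conj(-1) + 5*(4)*conj(-1)]
      = (1/20)[(12) + (6) + (2 + 4*sqrt(5)) + (4 - 2*sqrt(5)) + (2 - 4*sqrt(5)) + (4 + 2*sqrt(5)) + (-10) + (-20)] = 0/20 = 0
  <chi_rho, chi_3> = (1/20)[1*(12)*conj(1) + 1*(6)*conj(-1) + 2*(1 + 2*sqrt(5))*conj(-1) + 2*(2 - sqrt(5))*conj(1) + 2*(1 - 2*sqrt(5))*conj(-1) + 2*(2 + sqrt(5))*conj(1) + 5*(2)*conj(1) + 5*(4)*conj(-1)]
      = (1/20)[(12) + (-6) + (-4*sqrt(5) - 2) + (4 - 2*sqrt(5)) + (-2 + 4*sqrt(5)) + (4 + 2*sqrt(5)) + (10) + (-20)] = 0/20 = 0
  <chi_rho, chi_4> = (1/20)[1*(12)*conj(1) + 1*(6)*conj(-1) + 2*(1 + 2*sqrt(5))*conj(-1) + 2*(2 - sqrt(5))*conj(1) + 2*(1 - 2*sqrt(5))*conj(-1) + 2*(2 + sqrt(5))*conj(1) + 5*(2)*conj(-1) + 5*(4)*conj(1)]
      = (1/20)[(12) + (-6) + (-4*sqrt(5) - 2) + (4 - 2*sqrt(5)) + (-2 + 4*sqrt(5)) + (4 + 2*sqrt(5)) + (-10) + (20)] = 20/20 = 1
  <chi_rho, chi_5> = (1/20)[1*(12)*conj(2) + 1*(6)*conj(-2) + 2*(1 + 2*sqrt(5))*conj(1/2 + sqrt(5)/2) + 2*(2 - sqrt(5))*conj(-1/2 + sqrt(5)/2) + 2*(1 - 2*sqrt(5))*conj(1/2 - sqrt(5)/2) + 2*(2 + sqrt(5))*conj(-sqrt(5)/2 - 1/2) + 5*(2)*conj(0) + 5*(4)*conj(0)]
      = (1/20)[(24) + (-12) + (3*sqrt(5) + 11) + (-7 + 3*sqrt(5)) + (11 - 3*sqrt(5)) + (-7 - 3*sqrt(5)) + (0) + (0)] = 20/20 = 1
  <chi_rho, chi_6> = (1/20)[1*(12)*conj(2) + 1*(6)*conj(2) + 2*(1 + 2*sqrt(5))*conj(-1/2 + sqrt(5)/2) + 2*(2 - sqrt(5))*conj(-sqrt(5)/2 - 1/2) + 2*(1 - 2*sqrt(5))*conj(-sqrt(5)/2 - 1/2) + 2*(2 + sqrt(5))*conj(-1/2 + sqrt(5)/2) + 5*(2)*conj(0) + 5*(4)*conj(0)]
      = (1/20)[(24) + (12) + (9 - sqrt(5)) + (3 - sqrt(5)) + (sqrt(5) + 9) + (sqrt(5) + 3) + (0) + (0)] = 60/20 = 3
  <chi_rho, chi_7> = (1/20)[1*(12)*conj(2) + 1*(6)*conj(-2) + 2*(1 + 2*sqrt(5))*conj(1/2 - sqrt(5)/2) + 2*(2 - sqrt(5))*conj(-sqrt(5)/2 - 1/2) + 2*(1 - 2*sqrt(5))*conj(1/2 + sqrt(5)/2) + 2*(2 + sqrt(5))*conj(-1/2 + sqrt(5)/2) + 5*(2)*conj(0) + 5*(4)*conj(0)]
      = (1/20)[(24) + (-12) + (-9 + sqrt(5)) + (3 - sqrt(5)) + (-9 - sqrt(5)) + (sqrt(5) + 3) + (0) + (0)] = 0/20 = 0
  <chi_rho, chi_8> = (1/20)[1*(12)*conj(2) + 1*(6)*conj(2) + 2*(1 + 2*sqrt(5))*conj(-sqrt(5)/2 - 1/2) + 2*(2 - sqrt(5))*conj(-1/2 + sqrt(5)/2) + 2*(1 - 2*sqrt(5))*conj(-1/2 + sqrt(5)/2) + 2*(2 + sqrt(5))*conj(-sqrt(5)/2 - 1/2) + 5*(2)*conj(0) + 5*(4)*conj(0)]
      = (1/20)[(24) + (12) + (-11 - 3*sqrt(5)) + (-7 + 3*sqrt(5)) + (-11 + 3*sqrt(5)) + (-7 - 3*sqrt(5)) + (0) + (0)] = 0/20 = 0
Dimension check: dim(rho) = sum (mult * dim) = 3*1 + 0*1 + 0*1 + 1*1 + 1*2 + 3*2 + 0*2 + 0*2 = 12 = chi_rho(e) = 12.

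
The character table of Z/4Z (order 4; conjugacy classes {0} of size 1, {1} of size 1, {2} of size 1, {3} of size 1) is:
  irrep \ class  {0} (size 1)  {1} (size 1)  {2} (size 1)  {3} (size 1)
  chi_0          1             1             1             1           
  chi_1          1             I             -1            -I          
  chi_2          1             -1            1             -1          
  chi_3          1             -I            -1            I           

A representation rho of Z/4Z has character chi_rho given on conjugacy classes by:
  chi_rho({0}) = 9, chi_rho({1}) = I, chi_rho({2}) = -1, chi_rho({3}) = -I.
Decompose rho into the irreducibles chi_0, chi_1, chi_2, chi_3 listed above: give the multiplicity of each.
Multiplicities: chi_0: 2, chi_1: 3, chi_2: 2, chi_3: 2.

Why: Use <chi_rho, chi> = (1/|G|) sum_C |C| * chi_rho(C) * conj(chi(C)) with |G| = 4 for each irreducible chi in the table:
  <chi_rho, chi_0> = (1/4)[1*(9)*conj(1) + 1*(I)*conj(1) + 1*(-1)*conj(1) + 1*(-I)*conj(1)]
      = (1/4)[(9) + (I) + (-1) + (-I)] = 8/4 = 2
  <chi_rho, chi_1> = (1/4)[1*(9)*conj(1) + 1*(I)*conj(I) + 1*(-1)*conj(-1) + 1*(-I)*conj(-I)]
      = (1/4)[(9) + (1) + (1) + (1)] = 12/4 = 3
  <chi_rho, chi_2> = (1/4)[1*(9)*conj(1) + 1*(I)*conj(-1) + 1*(-1)*conj(1) + 1*(-I)*conj(-1)]
      = (1/4)[(9) + (-I) + (-1) + (I)] = 8/4 = 2
  <chi_rho, chi_3> = (1/4)[1*(9)*conj(1) + 1*(I)*conj(-I) + 1*(-1)*conj(-1) + 1*(-I)*conj(I)]
      = (1/4)[(9) + (-1) + (1) + (-1)] = 8/4 = 2
(Exp terms are combined using exp(i*s)*conj(exp(i*t)) = exp(i*(s-t)), and sums of them are collapsed using the identity that for every m > 1 the m distinct m-th roots of unity sum to 0, e.g. 1 + exp(2*I*pi/3) + exp(-2*I*pi/3) = 0.)
Dimension check: dim(rho) = sum (mult * dim) = 2*1 + 3*1 + 2*1 + 2*1 = 9 = chi_rho(e) = 9.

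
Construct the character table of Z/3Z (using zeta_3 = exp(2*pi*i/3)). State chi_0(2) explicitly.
Character table of Z/3Z (irreps indexed chi_0,...,chi_2 with chi_k(m) = zeta_3^(k*m), zeta_3 = exp(2*pi*i/3)):
  irrep \ class  {0} (size 1)  {1} (size 1)    {2} (size 1)  
  chi_0          1             1               1             
  chi_1          1             exp(2*I*pi/3)   exp(-2*I*pi/3)
  chi_2          1             exp(-2*I*pi/3)  exp(2*I*pi/3) 

Spot check: chi_0(2) = zeta_3^(0*2) = zeta_3^0 = 1.

Solution. Z/3Z is abelian, so all 3 irreducible complex representations are 1-dimensional. They are given by chi_k(m) = zeta_3^(k*m) for k = 0,...,2. Row orthogonality: sum_m chi_k(m) conj(chi_l(m)) = 3 * [k = l].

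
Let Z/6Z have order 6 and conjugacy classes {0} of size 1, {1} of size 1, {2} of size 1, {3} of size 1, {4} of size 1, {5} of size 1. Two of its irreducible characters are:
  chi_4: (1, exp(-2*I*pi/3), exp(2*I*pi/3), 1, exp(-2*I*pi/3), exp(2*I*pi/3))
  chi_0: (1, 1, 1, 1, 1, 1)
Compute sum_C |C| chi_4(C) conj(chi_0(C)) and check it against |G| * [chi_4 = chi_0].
Sum = 0; so <chi_4, chi_0> = 0 (distinct irreducibles are orthogonal).

Proof sketch: Compute term by term over conjugacy classes (|C| * chi_4(C) * conj(chi_0(C))):
  1*(1)*conj(1) + 1*(exp(-2*I*pi/3))*conj(1) + 1*(exp(2*I*pi/3))*conj(1) + 1*(1)*conj(1) + 1*(exp(-2*I*pi/3))*conj(1) + 1*(exp(2*I*pi/3))*conj(1)
  = (1) + (exp(-2*I*pi/3)) + (exp(2*I*pi/3)) + (1) + (exp(-2*I*pi/3)) + (exp(2*I*pi/3))
  = 0.
(Exp terms are combined using exp(i*s)*conj(exp(i*t)) = exp(i*(s-t)), and sums of them are collapsed using the identity that for every m > 1 the m distinct m-th roots of unity sum to 0, e.g. 1 + exp(2*I*pi/3) + exp(-2*I*pi/3) = 0.)
Dividing by |G| = 6 gives 0/6 = 0, matching the row-orthogonality relation <chi_4, chi_0> = [chi_4 = chi_0].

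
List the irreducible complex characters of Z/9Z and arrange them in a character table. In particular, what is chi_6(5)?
Character table of Z/9Z (irreps indexed chi_0,...,chi_8 with chi_k(m) = zeta_9^(k*m), zeta_9 = exp(2*pi*i/9)):
  irrep \ class  {0} (size 1)  {1} (size 1)    {2} (size 1)    {3} (size 1)    {4} (size 1)    {5} (size 1)    {6} (size 1)    {7} (size 1)    {8} (size 1)  
  chi_0          1             1               1               1               1               1               1               1               1             
  chi_1          1             exp(2*I*pi/9)   exp(4*I*pi/9)   exp(2*I*pi/3)   exp(8*I*pi/9)   exp(-8*I*pi/9)  exp(-2*I*pi/3)  exp(-4*I*pi/9)  exp(-2*I*pi/9)
  chi_2          1             exp(4*I*pi/9)   exp(8*I*pi/9)   exp(-2*I*pi/3)  exp(-2*I*pi/9)  exp(2*I*pi/9)   exp(2*I*pi/3)   exp(-8*I*pi/9)  exp(-4*I*pi/9)
  chi_3          1             exp(2*I*pi/3)   exp(-2*I*pi/3)  1               exp(2*I*pi/3)   exp(-2*I*pi/3)  1               exp(2*I*pi/3)   exp(-2*I*pi/3)
  chi_4          1             exp(8*I*pi/9)   exp(-2*I*pi/9)  exp(2*I*pi/3)   exp(-4*I*pi/9)  exp(4*I*pi/9)   exp(-2*I*pi/3)  exp(2*I*pi/9)   exp(-8*I*pi/9)
  chi_5          1             exp(-8*I*pi/9)  exp(2*I*pi/9)   exp(-2*I*pi/3)  exp(4*I*pi/9)   exp(-4*I*pi/9)  exp(2*I*pi/3)   exp(-2*I*pi/9)  exp(8*I*pi/9) 
  chi_6          1             exp(-2*I*pi/3)  exp(2*I*pi/3)   1               exp(-2*I*pi/3)  exp(2*I*pi/3)   1               exp(-2*I*pi/3)  exp(2*I*pi/3) 
  chi_7          1             exp(-4*I*pi/9)  exp(-8*I*pi/9)  exp(2*I*pi/3)   exp(2*I*pi/9)   exp(-2*I*pi/9)  exp(-2*I*pi/3)  exp(8*I*pi/9)   exp(4*I*pi/9) 
  chi_8          1             exp(-2*I*pi/9)  exp(-4*I*pi/9)  exp(-2*I*pi/3)  exp(-8*I*pi/9)  exp(8*I*pi/9)   exp(2*I*pi/3)   exp(4*I*pi/9)   exp(2*I*pi/9) 

Spot check: chi_6(5) = zeta_9^(6*5) = zeta_9^30 = exp(2*I*pi/3).

Working: Z/9Z is abelian, so all 9 irreducible complex representations are 1-dimensional. They are given by chi_k(m) = zeta_9^(k*m) for k = 0,...,8. Row orthogonality: sum_m chi_k(m) conj(chi_l(m)) = 9 * [k = l].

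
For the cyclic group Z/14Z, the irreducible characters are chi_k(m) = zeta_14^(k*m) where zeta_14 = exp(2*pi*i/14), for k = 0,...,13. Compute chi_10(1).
chi_10(1) = zeta_14^10 = exp(-4*I*pi/7)

Justification: chi_10(1) = zeta_14^(10*1) = zeta_14^10. Since zeta_14^14 = 1, this equals zeta_14^10 = exp(2*pi*i*10/14) = exp(-4*I*pi/7).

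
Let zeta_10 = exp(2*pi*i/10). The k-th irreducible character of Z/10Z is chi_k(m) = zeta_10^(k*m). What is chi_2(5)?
chi_2(5) = zeta_10^10 = 1

Working: chi_2(5) = zeta_10^(2*5) = zeta_10^10. Since zeta_10^10 = 1, this equals zeta_10^0 = exp(2*pi*i*0/10) = 1.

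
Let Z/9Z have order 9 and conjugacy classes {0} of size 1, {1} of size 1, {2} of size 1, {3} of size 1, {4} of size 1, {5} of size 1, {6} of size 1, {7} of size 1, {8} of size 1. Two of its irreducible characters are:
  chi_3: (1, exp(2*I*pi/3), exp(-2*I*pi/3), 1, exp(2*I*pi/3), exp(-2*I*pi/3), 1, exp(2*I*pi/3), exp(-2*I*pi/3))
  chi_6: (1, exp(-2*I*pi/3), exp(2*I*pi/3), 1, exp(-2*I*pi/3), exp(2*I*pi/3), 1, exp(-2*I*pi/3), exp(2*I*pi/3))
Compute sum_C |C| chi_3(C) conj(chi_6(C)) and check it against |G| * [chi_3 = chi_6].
Sum = 0; so <chi_3, chi_6> = 0 (distinct irreducibles are orthogonal).

Working: Compute term by term over conjugacy classes (|C| * chi_3(C) * conj(chi_6(C))):
  1*(1)*conj(1) + 1*(exp(2*I*pi/3))*conj(exp(-2*I*pi/3)) + 1*(exp(-2*I*pi/3))*conj(exp(2*I*pi/3)) + 1*(1)*conj(1) + 1*(exp(2*I*pi/3))*conj(exp(-2*I*pi/3)) + 1*(exp(-2*I*pi/3))*conj(exp(2*I*pi/3)) + 1*(1)*conj(1) + 1*(exp(2*I*pi/3))*conj(exp(-2*I*pi/3)) + 1*(exp(-2*I*pi/3))*conj(exp(2*I*pi/3))
  = (1) + (exp(-2*I*pi/3)) + (exp(2*I*pi/3)) + (1) + (exp(-2*I*pi/3)) + (exp(2*I*pi/3)) + (1) + (exp(-2*I*pi/3)) + (exp(2*I*pi/3))
  = 0.
(Exp terms are combined using exp(i*s)*conj(exp(i*t)) = exp(i*(s-t)), and sums of them are collapsed using the identity that for every m > 1 the m distinct m-th roots of unity sum to 0, e.g. 1 + exp(2*I*pi/3) + exp(-2*I*pi/3) = 0.)
Dividing by |G| = 9 gives 0/9 = 0, matching the row-orthogonality relation <chi_3, chi_6> = [chi_3 = chi_6].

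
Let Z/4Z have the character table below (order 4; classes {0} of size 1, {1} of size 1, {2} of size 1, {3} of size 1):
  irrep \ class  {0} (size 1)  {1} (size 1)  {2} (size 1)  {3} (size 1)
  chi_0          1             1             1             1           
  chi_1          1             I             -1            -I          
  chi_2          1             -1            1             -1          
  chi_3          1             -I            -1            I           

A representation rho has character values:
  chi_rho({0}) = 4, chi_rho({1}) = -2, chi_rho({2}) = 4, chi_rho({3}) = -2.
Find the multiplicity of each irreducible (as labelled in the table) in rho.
Multiplicities: chi_0: 1, chi_1: 0, chi_2: 3, chi_3: 0.

Details: Use <chi_rho, chi> = (1/|G|) sum_C |C| * chi_rho(C) * conj(chi(C)) with |G| = 4 for each irreducible chi in the table:
  <chi_rho, chi_0> = (1/4)[1*(4)*conj(1) + 1*(-2)*conj(1) + 1*(4)*conj(1) + 1*(-2)*conj(1)]
      = (1/4)[(4) + (-2) + (4) + (-2)] = 4/4 = 1
  <chi_rho, chi_1> = (1/4)[1*(4)*conj(1) + 1*(-2)*conj(I) + 1*(4)*conj(-1) + 1*(-2)*conj(-I)]
      = (1/4)[(4) + (2*I) + (-4) + (-2*I)] = 0/4 = 0
  <chi_rho, chi_2> = (1/4)[1*(4)*conj(1) + 1*(-2)*conj(-1) + 1*(4)*conj(1) + 1*(-2)*conj(-1)]
      = (1/4)[(4) + (2) + (4) + (2)] = 12/4 = 3
  <chi_rho, chi_3> = (1/4)[1*(4)*conj(1) + 1*(-2)*conj(-I) + 1*(4)*conj(-1) + 1*(-2)*conj(I)]
      = (1/4)[(4) + (-2*I) + (-4) + (2*I)] = 0/4 = 0
(Exp terms are combined using exp(i*s)*conj(exp(i*t)) = exp(i*(s-t)), and sums of them are collapsed using the identity that for every m > 1 the m distinct m-th roots of unity sum to 0, e.g. 1 + exp(2*I*pi/3) + exp(-2*I*pi/3) = 0.)
Dimension check: dim(rho) = sum (mult * dim) = 1*1 + 0*1 + 3*1 + 0*1 = 4 = chi_rho(e) = 4.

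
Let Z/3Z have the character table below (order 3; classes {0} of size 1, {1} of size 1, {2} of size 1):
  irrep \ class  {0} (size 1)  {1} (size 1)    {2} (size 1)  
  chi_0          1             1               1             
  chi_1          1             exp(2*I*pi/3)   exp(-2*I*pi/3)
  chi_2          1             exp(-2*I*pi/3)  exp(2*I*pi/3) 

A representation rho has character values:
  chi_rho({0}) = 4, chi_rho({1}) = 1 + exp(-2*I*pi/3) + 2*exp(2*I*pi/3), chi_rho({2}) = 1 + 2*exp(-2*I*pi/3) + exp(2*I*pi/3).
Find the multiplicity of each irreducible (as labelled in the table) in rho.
Multiplicities: chi_0: 1, chi_1: 2, chi_2: 1.

Details: Use <chi_rho, chi> = (1/|G|) sum_C |C| * chi_rho(C) * conj(chi(C)) with |G| = 3 for each irreducible chi in the table:
  <chi_rho, chi_0> = (1/3)[1*(4)*conj(1) + 1*(1 + exp(-2*I*pi/3) + 2*exp(2*I*pi/3))*conj(1) + 1*(1 + 2*exp(-2*I*pi/3) + exp(2*I*pi/3))*conj(1)]
      = (1/3)[(4) + (1 + exp(-2*I*pi/3) + 2*exp(2*I*pi/3)) + (1 + 2*exp(-2*I*pi/3) + exp(2*I*pi/3))] = 3/3 = 1
  <chi_rho, chi_1> = (1/3)[1*(4)*conj(1) + 1*(1 + exp(-2*I*pi/3) + 2*exp(2*I*pi/3))*conj(exp(2*I*pi/3)) + 1*(1 + 2*exp(-2*I*pi/3) + exp(2*I*pi/3))*conj(exp(-2*I*pi/3))]
      = (1/3)[(4) + (1) + (1)] = 6/3 = 2
  <chi_rho, chi_2> = (1/3)[1*(4)*conj(1) + 1*(1 + exp(-2*I*pi/3) + 2*exp(2*I*pi/3))*conj(exp(-2*I*pi/3)) + 1*(1 + 2*exp(-2*I*pi/3) + exp(2*I*pi/3))*conj(exp(2*I*pi/3))]
      = (1/3)[(4) + (1 + 2*exp(-2*I*pi/3) + exp(2*I*pi/3)) + (1 + exp(-2*I*pi/3) + 2*exp(2*I*pi/3))] = 3/3 = 1
(Exp terms are combined using exp(i*s)*conj(exp(i*t)) = exp(i*(s-t)), and sums of them are collapsed using the identity that for every m > 1 the m distinct m-th roots of unity sum to 0, e.g. 1 + exp(2*I*pi/3) + exp(-2*I*pi/3) = 0.)
Dimension check: dim(rho) = sum (mult * dim) = 1*1 + 2*1 + 1*1 = 4 = chi_rho(e) = 4.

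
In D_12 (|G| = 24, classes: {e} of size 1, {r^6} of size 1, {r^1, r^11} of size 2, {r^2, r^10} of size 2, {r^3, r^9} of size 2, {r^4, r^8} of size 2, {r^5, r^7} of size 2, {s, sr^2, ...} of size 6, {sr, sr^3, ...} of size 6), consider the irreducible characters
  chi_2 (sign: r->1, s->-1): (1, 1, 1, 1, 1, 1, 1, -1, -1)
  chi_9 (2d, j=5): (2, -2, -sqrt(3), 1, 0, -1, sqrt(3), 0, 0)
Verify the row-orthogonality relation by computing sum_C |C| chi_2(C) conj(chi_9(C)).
Sum = 0; so <chi_2, chi_9> = 0 (distinct irreducibles are orthogonal).

Argument: Compute term by term over conjugacy classes (|C| * chi_2(C) * conj(chi_9(C))):
  1*(1)*conj(2) + 1*(1)*conj(-2) + 2*(1)*conj(-sqrt(3)) + 2*(1)*conj(1) + 2*(1)*conj(0) + 2*(1)*conj(-1) + 2*(1)*conj(sqrt(3)) + 6*(-1)*conj(0) + 6*(-1)*conj(0)
  = (2) + (-2) + (-2*sqrt(3)) + (2) + (0) + (-2) + (2*sqrt(3)) + (0) + (0)
  = 0.
Dividing by |G| = 24 gives 0/24 = 0, matching the row-orthogonality relation <chi_2, chi_9> = [chi_2 = chi_9].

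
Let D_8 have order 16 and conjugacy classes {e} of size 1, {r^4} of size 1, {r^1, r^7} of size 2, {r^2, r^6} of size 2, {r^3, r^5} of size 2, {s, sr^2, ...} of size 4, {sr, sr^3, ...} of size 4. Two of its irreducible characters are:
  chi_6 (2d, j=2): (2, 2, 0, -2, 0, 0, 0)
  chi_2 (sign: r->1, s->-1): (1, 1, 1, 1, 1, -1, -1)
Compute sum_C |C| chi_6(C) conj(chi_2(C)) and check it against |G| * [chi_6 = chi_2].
Sum = 0; so <chi_6, chi_2> = 0 (distinct irreducibles are orthogonal).

Reasoning: Compute term by term over conjugacy classes (|C| * chi_6(C) * conj(chi_2(C))):
  1*(2)*conj(1) + 1*(2)*conj(1) + 2*(0)*conj(1) + 2*(-2)*conj(1) + 2*(0)*conj(1) + 4*(0)*conj(-1) + 4*(0)*conj(-1)
  = (2) + (2) + (0) + (-4) + (0) + (0) + (0)
  = 0.
Dividing by |G| = 16 gives 0/16 = 0, matching the row-orthogonality relation <chi_6, chi_2> = [chi_6 = chi_2].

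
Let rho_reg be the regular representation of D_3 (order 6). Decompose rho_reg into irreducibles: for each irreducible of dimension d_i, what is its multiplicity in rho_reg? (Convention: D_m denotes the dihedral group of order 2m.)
Each irreducible V_i of dimension d_i appears with multiplicity d_i, i.e. rho_reg = (direct sum over all irreducibles V_i) d_i V_i. The irreducible dimensions for D_3 are 1, 1, 2: 2 irreducibles of dimension 1, each with multiplicity 1; 1 irreducible of dimension 2, with multiplicity 2. Total dimension 2*1*1 + 1*2*2 = 6 = |G|.

Argument: General theorem: in the regular representation of a finite group G, each irreducible appears with multiplicity equal to its dimension. Check: dim(rho_reg) = sum d_i^2 = 1 + 1 + 4 = 6 = |G|.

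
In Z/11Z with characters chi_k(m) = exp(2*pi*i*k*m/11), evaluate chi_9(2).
chi_9(2) = zeta_11^18 = exp(-8*I*pi/11)

Reasoning: chi_9(2) = zeta_11^(9*2) = zeta_11^18. Since zeta_11^11 = 1, this equals zeta_11^7 = exp(2*pi*i*7/11) = exp(-8*I*pi/11).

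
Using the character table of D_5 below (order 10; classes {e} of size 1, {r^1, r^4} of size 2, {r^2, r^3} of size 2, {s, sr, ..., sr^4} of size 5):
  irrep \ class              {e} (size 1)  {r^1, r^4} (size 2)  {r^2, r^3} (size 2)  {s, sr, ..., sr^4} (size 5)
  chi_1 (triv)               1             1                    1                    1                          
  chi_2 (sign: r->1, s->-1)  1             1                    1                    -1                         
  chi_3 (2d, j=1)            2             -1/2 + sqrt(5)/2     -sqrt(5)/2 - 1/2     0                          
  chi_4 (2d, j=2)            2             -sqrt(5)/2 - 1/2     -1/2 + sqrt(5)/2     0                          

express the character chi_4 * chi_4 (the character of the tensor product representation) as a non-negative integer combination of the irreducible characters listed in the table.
chi_4 tensor chi_4 = chi_1 + chi_2 + chi_3 (all other irreducibles have multiplicity 0).

Why: The character of a tensor product is the pointwise product (chi_4 * chi_4)(C) = chi_4(C) * chi_4(C):
  {e}: (2)*(2), {r^1, r^4}: (-sqrt(5)/2 - 1/2)*(-sqrt(5)/2 - 1/2), {r^2, r^3}: (-1/2 + sqrt(5)/2)*(-1/2 + sqrt(5)/2), {s, sr, ..., sr^4}: (0)*(0)
so (chi_4 * chi_4) takes values
  {e} -> 4, {r^1, r^4} -> sqrt(5)/2 + 3/2, {r^2, r^3} -> 3/2 - sqrt(5)/2, {s, sr, ..., sr^4} -> 0.
Now take the inner product of this character with each irreducible chi from the table, <chi_4*chi_4, chi> = (1/10) sum_C |C| (chi_4*chi_4)(C) conj(chi(C)):
  <chi_4*chi_4, chi_1> = (1/10)[1*(4)*conj(1) + 2*(sqrt(5)/2 + 3/2)*conj(1) + 2*(3/2 - sqrt(5)/2)*conj(1) + 5*(0)*conj(1)]
      = (1/10)[(4) + (sqrt(5) + 3) + (3 - sqrt(5)) + (0)] = 10/10 = 1
  <chi_4*chi_4, chi_2> = (1/10)[1*(4)*conj(1) + 2*(sqrt(5)/2 + 3/2)*conj(1) + 2*(3/2 - sqrt(5)/2)*conj(1) + 5*(0)*conj(-1)]
      = (1/10)[(4) + (sqrt(5) + 3) + (3 - sqrt(5)) + (0)] = 10/10 = 1
  <chi_4*chi_4, chi_3> = (1/10)[1*(4)*conj(2) + 2*(sqrt(5)/2 + 3/2)*conj(-1/2 + sqrt(5)/2) + 2*(3/2 - sqrt(5)/2)*conj(-sqrt(5)/2 - 1/2) + 5*(0)*conj(0)]
      = (1/10)[(8) + (1 + sqrt(5)) + (1 - sqrt(5)) + (0)] = 10/10 = 1
  <chi_4*chi_4, chi_4> = (1/10)[1*(4)*conj(2) + 2*(sqrt(5)/2 + 3/2)*conj(-sqrt(5)/2 - 1/2) + 2*(3/2 - sqrt(5)/2)*conj(-1/2 + sqrt(5)/2) + 5*(0)*conj(0)]
      = (1/10)[(8) + (-2*sqrt(5) - 4) + (-4 + 2*sqrt(5)) + (0)] = 0/10 = 0
Hence the multiplicities are chi_1: 1, chi_2: 1, chi_3: 1. Dimension check: dim(chi_4)*dim(chi_4) = 2*2 = 4 and sum (mult * dim) = 1*1 + 1*1 + 1*2 = 4.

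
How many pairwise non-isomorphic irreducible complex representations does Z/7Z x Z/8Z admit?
56

Justification: The number of irreducible complex representations of a finite group equals its number of conjugacy classes. Z/7Z x Z/8Z is abelian of order 56, so every element is its own conjugacy class: 56 classes, so Z/7Z x Z/8Z (order 56) has exactly 56 irreducible complex representations.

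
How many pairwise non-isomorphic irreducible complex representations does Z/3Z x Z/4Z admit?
12

Why: The number of irreducible complex representations of a finite group equals its number of conjugacy classes. Z/3Z x Z/4Z is abelian of order 12, so every element is its own conjugacy class: 12 classes, so Z/3Z x Z/4Z (order 12) has exactly 12 irreducible complex representations.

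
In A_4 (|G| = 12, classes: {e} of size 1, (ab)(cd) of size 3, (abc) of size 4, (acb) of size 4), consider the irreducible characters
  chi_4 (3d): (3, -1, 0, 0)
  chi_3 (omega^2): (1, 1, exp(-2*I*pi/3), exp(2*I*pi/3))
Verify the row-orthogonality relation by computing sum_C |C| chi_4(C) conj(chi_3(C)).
Sum = 0; so <chi_4, chi_3> = 0 (distinct irreducibles are orthogonal).

Compute term by term over conjugacy classes (|C| * chi_4(C) * conj(chi_3(C))):
  1*(3)*conj(1) + 3*(-1)*conj(1) + 4*(0)*conj(exp(-2*I*pi/3)) + 4*(0)*conj(exp(2*I*pi/3))
  = (3) + (-3) + (0) + (0)
  = 0.
(Exp terms are combined using exp(i*s)*conj(exp(i*t)) = exp(i*(s-t)), and sums of them are collapsed using the identity that for every m > 1 the m distinct m-th roots of unity sum to 0, e.g. 1 + exp(2*I*pi/3) + exp(-2*I*pi/3) = 0.)
Dividing by |G| = 12 gives 0/12 = 0, matching the row-orthogonality relation <chi_4, chi_3> = [chi_4 = chi_3].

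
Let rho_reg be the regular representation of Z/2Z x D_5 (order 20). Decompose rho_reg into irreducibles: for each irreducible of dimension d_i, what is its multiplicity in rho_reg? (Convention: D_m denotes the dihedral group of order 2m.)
Each irreducible V_i of dimension d_i appears with multiplicity d_i, i.e. rho_reg = (direct sum over all irreducibles V_i) d_i V_i. The irreducible dimensions for Z/2Z x D_5 are 1, 1, 1, 1, 2, 2, 2, 2: 4 irreducibles of dimension 1, each with multiplicity 1; 4 irreducibles of dimension 2, each with multiplicity 2. Total dimension 4*1*1 + 4*2*2 = 20 = |G|.

Working: General theorem: in the regular representation of a finite group G, each irreducible appears with multiplicity equal to its dimension. Check: dim(rho_reg) = sum d_i^2 = 1 + 1 + 1 + 1 + 4 + 4 + 4 + 4 = 20 = |G|.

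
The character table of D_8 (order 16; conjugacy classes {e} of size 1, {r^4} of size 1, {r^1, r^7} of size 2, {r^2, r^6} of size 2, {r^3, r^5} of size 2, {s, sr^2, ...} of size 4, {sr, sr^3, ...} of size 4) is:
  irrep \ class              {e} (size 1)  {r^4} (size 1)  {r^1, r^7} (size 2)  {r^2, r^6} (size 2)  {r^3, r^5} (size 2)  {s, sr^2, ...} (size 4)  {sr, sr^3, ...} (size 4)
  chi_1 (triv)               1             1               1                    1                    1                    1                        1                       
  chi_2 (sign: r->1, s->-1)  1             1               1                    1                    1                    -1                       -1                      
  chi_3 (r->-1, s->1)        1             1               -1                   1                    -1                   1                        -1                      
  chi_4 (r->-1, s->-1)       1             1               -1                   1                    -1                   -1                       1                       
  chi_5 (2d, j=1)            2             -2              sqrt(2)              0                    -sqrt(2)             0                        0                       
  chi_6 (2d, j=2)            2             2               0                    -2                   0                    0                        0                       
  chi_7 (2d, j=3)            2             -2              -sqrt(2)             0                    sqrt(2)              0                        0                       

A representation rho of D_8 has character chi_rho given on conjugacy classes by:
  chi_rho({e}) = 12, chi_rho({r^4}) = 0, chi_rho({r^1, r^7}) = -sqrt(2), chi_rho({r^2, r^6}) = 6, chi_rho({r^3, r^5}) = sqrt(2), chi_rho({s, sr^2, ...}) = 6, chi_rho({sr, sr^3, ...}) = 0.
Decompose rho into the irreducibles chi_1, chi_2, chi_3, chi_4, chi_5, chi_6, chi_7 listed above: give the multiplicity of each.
Multiplicities: chi_1: 3, chi_2: 0, chi_3: 3, chi_4: 0, chi_5: 1, chi_6: 0, chi_7: 2.

Use <chi_rho, chi> = (1/|G|) sum_C |C| * chi_rho(C) * conj(chi(C)) with |G| = 16 for each irreducible chi in the table:
  <chi_rho, chi_1> = (1/16)[1*(12)*conj(1) + 1*(0)*conj(1) + 2*(-sqrt(2))*conj(1) + 2*(6)*conj(1) + 2*(sqrt(2))*conj(1) + 4*(6)*conj(1) + 4*(0)*conj(1)]
      = (1/16)[(12) + (0) + (-2*sqrt(2)) + (12) + (2*sqrt(2)) + (24) + (0)] = 48/16 = 3
  <chi_rho, chi_2> = (1/16)[1*(12)*conj(1) + 1*(0)*conj(1) + 2*(-sqrt(2))*conj(1) + 2*(6)*conj(1) + 2*(sqrt(2))*conj(1) + 4*(6)*conj(-1) + 4*(0)*conj(-1)]
      = (1/16)[(12) + (0) + (-2*sqrt(2)) + (12) + (2*sqrt(2)) + (-24) + (0)] = 0/16 = 0
  <chi_rho, chi_3> = (1/16)[1*(12)*conj(1) + 1*(0)*conj(1) + 2*(-sqrt(2))*conj(-1) + 2*(6)*conj(1) + 2*(sqrt(2))*conj(-1) + 4*(6)*conj(1) + 4*(0)*conj(-1)]
      = (1/16)[(12) + (0) + (2*sqrt(2)) + (12) + (-2*sqrt(2)) + (24) + (0)] = 48/16 = 3
  <chi_rho, chi_4> = (1/16)[1*(12)*conj(1) + 1*(0)*conj(1) + 2*(-sqrt(2))*conj(-1) + 2*(6)*conj(1) + 2*(sqrt(2))*conj(-1) + 4*(6)*conj(-1) + 4*(0)*conj(1)]
      = (1/16)[(12) + (0) + (2*sqrt(2)) + (12) + (-2*sqrt(2)) + (-24) + (0)] = 0/16 = 0
  <chi_rho, chi_5> = (1/16)[1*(12)*conj(2) + 1*(0)*conj(-2) + 2*(-sqrt(2))*conj(sqrt(2)) + 2*(6)*conj(0) + 2*(sqrt(2))*conj(-sqrt(2)) + 4*(6)*conj(0) + 4*(0)*conj(0)]
      = (1/16)[(24) + (0) + (-4) + (0) + (-4) + (0) + (0)] = 16/16 = 1
  <chi_rho, chi_6> = (1/16)[1*(12)*conj(2) + 1*(0)*conj(2) + 2*(-sqrt(2))*conj(0) + 2*(6)*conj(-2) + 2*(sqrt(2))*conj(0) + 4*(6)*conj(0) + 4*(0)*conj(0)]
      = (1/16)[(24) + (0) + (0) + (-24) + (0) + (0) + (0)] = 0/16 = 0
  <chi_rho, chi_7> = (1/16)[1*(12)*conj(2) + 1*(0)*conj(-2) + 2*(-sqrt(2))*conj(-sqrt(2)) + 2*(6)*conj(0) + 2*(sqrt(2))*conj(sqrt(2)) + 4*(6)*conj(0) + 4*(0)*conj(0)]
      = (1/16)[(24) + (0) + (4) + (0) + (4) + (0) + (0)] = 32/16 = 2
Dimension check: dim(rho) = sum (mult * dim) = 3*1 + 0*1 + 3*1 + 0*1 + 1*2 + 0*2 + 2*2 = 12 = chi_rho(e) = 12.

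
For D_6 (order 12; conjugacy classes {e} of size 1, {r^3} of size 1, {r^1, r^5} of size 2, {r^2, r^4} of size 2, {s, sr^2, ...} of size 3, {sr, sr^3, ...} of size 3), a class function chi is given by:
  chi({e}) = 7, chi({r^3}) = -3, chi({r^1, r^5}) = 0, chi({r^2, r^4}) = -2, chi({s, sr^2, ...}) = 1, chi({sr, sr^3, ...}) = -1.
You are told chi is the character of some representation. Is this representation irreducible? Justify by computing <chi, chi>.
Not irreducible (reducible): <chi, chi> = 6 > 1.

Solution. <chi, chi> = (1/|G|) sum_C |C| * |chi(C)|^2 = (1/12)[1*|7|^2 + 1*|-3|^2 + 2*|0|^2 + 2*|-2|^2 + 3*|1|^2 + 3*|-1|^2]
  = (1/12)[(49) + (9) + (0) + (8) + (3) + (3)] = 72/12 = 6.
A character is irreducible iff <chi, chi> = 1, so this representation is reducible.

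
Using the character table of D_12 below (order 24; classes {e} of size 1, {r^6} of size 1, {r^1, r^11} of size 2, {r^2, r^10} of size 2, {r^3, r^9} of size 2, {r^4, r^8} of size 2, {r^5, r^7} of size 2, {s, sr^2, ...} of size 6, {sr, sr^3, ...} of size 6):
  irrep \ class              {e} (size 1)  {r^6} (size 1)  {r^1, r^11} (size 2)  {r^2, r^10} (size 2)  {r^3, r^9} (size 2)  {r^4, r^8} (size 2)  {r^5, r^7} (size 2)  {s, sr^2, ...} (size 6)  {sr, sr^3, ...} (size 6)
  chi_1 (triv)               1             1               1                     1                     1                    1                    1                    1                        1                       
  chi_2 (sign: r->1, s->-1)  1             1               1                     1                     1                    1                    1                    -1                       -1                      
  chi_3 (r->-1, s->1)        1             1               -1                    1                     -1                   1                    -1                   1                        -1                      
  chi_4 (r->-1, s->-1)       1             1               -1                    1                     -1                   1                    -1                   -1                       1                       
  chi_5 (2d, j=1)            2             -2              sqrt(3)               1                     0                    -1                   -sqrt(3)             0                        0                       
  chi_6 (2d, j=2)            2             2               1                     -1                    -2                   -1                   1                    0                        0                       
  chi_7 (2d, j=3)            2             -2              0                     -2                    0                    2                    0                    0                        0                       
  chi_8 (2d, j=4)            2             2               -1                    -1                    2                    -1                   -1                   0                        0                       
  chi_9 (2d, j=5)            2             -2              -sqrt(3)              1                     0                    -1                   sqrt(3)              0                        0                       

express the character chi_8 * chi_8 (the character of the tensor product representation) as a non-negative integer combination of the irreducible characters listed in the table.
chi_8 tensor chi_8 = chi_1 + chi_2 + chi_8 (all other irreducibles have multiplicity 0).

Solution. The character of a tensor product is the pointwise product (chi_8 * chi_8)(C) = chi_8(C) * chi_8(C):
  {e}: (2)*(2), {r^6}: (2)*(2), {r^1, r^11}: (-1)*(-1), {r^2, r^10}: (-1)*(-1), {r^3, r^9}: (2)*(2), {r^4, r^8}: (-1)*(-1), {r^5, r^7}: (-1)*(-1), {s, sr^2, ...}: (0)*(0), {sr, sr^3, ...}: (0)*(0)
so (chi_8 * chi_8) takes values
  {e} -> 4, {r^6} -> 4, {r^1, r^11} -> 1, {r^2, r^10} -> 1, {r^3, r^9} -> 4, {r^4, r^8} -> 1, {r^5, r^7} -> 1, {s, sr^2, ...} -> 0, {sr, sr^3, ...} -> 0.
Now take the inner product of this character with each irreducible chi from the table, <chi_8*chi_8, chi> = (1/24) sum_C |C| (chi_8*chi_8)(C) conj(chi(C)):
  <chi_8*chi_8, chi_1> = (1/24)[1*(4)*conj(1) + 1*(4)*conj(1) + 2*(1)*conj(1) + 2*(1)*conj(1) + 2*(4)*conj(1) + 2*(1)*conj(1) + 2*(1)*conj(1) + 6*(0)*conj(1) + 6*(0)*conj(1)]
      = (1/24)[(4) + (4) + (2) + (2) + (8) + (2) + (2) + (0) + (0)] = 24/24 = 1
  <chi_8*chi_8, chi_2> = (1/24)[1*(4)*conj(1) + 1*(4)*conj(1) + 2*(1)*conj(1) + 2*(1)*conj(1) + 2*(4)*conj(1) + 2*(1)*conj(1) + 2*(1)*conj(1) + 6*(0)*conj(-1) + 6*(0)*conj(-1)]
      = (1/24)[(4) + (4) + (2) + (2) + (8) + (2) + (2) + (0) + (0)] = 24/24 = 1
  <chi_8*chi_8, chi_3> = (1/24)[1*(4)*conj(1) + 1*(4)*conj(1) + 2*(1)*conj(-1) + 2*(1)*conj(1) + 2*(4)*conj(-1) + 2*(1)*conj(1) + 2*(1)*conj(-1) + 6*(0)*conj(1) + 6*(0)*conj(-1)]
      = (1/24)[(4) + (4) + (-2) + (2) + (-8) + (2) + (-2) + (0) + (0)] = 0/24 = 0
  <chi_8*chi_8, chi_4> = (1/24)[1*(4)*conj(1) + 1*(4)*conj(1) + 2*(1)*conj(-1) + 2*(1)*conj(1) + 2*(4)*conj(-1) + 2*(1)*conj(1) + 2*(1)*conj(-1) + 6*(0)*conj(-1) + 6*(0)*conj(1)]
      = (1/24)[(4) + (4) + (-2) + (2) + (-8) + (2) + (-2) + (0) + (0)] = 0/24 = 0
  <chi_8*chi_8, chi_5> = (1/24)[1*(4)*conj(2) + 1*(4)*conj(-2) + 2*(1)*conj(sqrt(3)) + 2*(1)*conj(1) + 2*(4)*conj(0) + 2*(1)*conj(-1) + 2*(1)*conj(-sqrt(3)) + 6*(0)*conj(0) + 6*(0)*conj(0)]
      = (1/24)[(8) + (-8) + (2*sqrt(3)) + (2) + (0) + (-2) + (-2*sqrt(3)) + (0) + (0)] = 0/24 = 0
  <chi_8*chi_8, chi_6> = (1/24)[1*(4)*conj(2) + 1*(4)*conj(2) + 2*(1)*conj(1) + 2*(1)*conj(-1) + 2*(4)*conj(-2) + 2*(1)*conj(-1) + 2*(1)*conj(1) + 6*(0)*conj(0) + 6*(0)*conj(0)]
      = (1/24)[(8) + (8) + (2) + (-2) + (-16) + (-2) + (2) + (0) + (0)] = 0/24 = 0
  <chi_8*chi_8, chi_7> = (1/24)[1*(4)*conj(2) + 1*(4)*conj(-2) + 2*(1)*conj(0) + 2*(1)*conj(-2) + 2*(4)*conj(0) + 2*(1)*conj(2) + 2*(1)*conj(0) + 6*(0)*conj(0) + 6*(0)*conj(0)]
      = (1/24)[(8) + (-8) + (0) + (-4) + (0) + (4) + (0) + (0) + (0)] = 0/24 = 0
  <chi_8*chi_8, chi_8> = (1/24)[1*(4)*conj(2) + 1*(4)*conj(2) + 2*(1)*conj(-1) + 2*(1)*conj(-1) + 2*(4)*conj(2) + 2*(1)*conj(-1) + 2*(1)*conj(-1) + 6*(0)*conj(0) + 6*(0)*conj(0)]
      = (1/24)[(8) + (8) + (-2) + (-2) + (16) + (-2) + (-2) + (0) + (0)] = 24/24 = 1
  <chi_8*chi_8, chi_9> = (1/24)[1*(4)*conj(2) + 1*(4)*conj(-2) + 2*(1)*conj(-sqrt(3)) + 2*(1)*conj(1) + 2*(4)*conj(0) + 2*(1)*conj(-1) + 2*(1)*conj(sqrt(3)) + 6*(0)*conj(0) + 6*(0)*conj(0)]
      = (1/24)[(8) + (-8) + (-2*sqrt(3)) + (2) + (0) + (-2) + (2*sqrt(3)) + (0) + (0)] = 0/24 = 0
Hence the multiplicities are chi_1: 1, chi_2: 1, chi_8: 1. Dimension check: dim(chi_8)*dim(chi_8) = 2*2 = 4 and sum (mult * dim) = 1*1 + 1*1 + 1*2 = 4.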